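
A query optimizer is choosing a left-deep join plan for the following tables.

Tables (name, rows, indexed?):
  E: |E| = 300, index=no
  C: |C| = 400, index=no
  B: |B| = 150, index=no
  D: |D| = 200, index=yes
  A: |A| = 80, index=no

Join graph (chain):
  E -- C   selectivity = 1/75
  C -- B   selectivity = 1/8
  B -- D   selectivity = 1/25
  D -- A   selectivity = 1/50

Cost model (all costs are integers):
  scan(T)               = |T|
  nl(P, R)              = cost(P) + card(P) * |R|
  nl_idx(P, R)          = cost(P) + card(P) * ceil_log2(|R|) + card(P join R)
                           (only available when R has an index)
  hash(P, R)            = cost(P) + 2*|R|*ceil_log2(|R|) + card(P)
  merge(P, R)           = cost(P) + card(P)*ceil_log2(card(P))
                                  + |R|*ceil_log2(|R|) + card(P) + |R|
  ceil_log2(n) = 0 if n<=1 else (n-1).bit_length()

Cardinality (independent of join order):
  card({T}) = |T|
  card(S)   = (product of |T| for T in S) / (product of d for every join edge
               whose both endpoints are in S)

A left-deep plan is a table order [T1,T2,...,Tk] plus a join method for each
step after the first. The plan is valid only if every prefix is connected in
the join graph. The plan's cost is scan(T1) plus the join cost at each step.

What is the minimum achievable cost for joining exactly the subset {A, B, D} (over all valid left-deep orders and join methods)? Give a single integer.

3760

Selinger DP over subsets of {A,B,D}:
  {B}: scan cost=150, card=150
  {D}: scan cost=200, card=200
  {A}: scan cost=80, card=80
  {BD}: card=1200; try (D,nl_idx)→2550, (B,hash)→2800, (D,merge)→3300, (B,merge)→3350, (D,hash)→3500, (D,nl)→30150 …(+1); best=2550 via (D,nl_idx)
  {AD}: card=320; try (D,nl_idx)→1040, (A,hash)→1520, (D,merge)→2520, (A,merge)→2640, (D,hash)→3360, (D,nl)→16080 …(+1); best=1040 via (D,nl_idx)
  {ABD}: card=1920; try (B,hash)→3760, (A,hash)→4870, (B,merge)→5590, (A,merge)→17590, (B,nl)→49040, (A,nl)→98550; best=3760 via (B,hash)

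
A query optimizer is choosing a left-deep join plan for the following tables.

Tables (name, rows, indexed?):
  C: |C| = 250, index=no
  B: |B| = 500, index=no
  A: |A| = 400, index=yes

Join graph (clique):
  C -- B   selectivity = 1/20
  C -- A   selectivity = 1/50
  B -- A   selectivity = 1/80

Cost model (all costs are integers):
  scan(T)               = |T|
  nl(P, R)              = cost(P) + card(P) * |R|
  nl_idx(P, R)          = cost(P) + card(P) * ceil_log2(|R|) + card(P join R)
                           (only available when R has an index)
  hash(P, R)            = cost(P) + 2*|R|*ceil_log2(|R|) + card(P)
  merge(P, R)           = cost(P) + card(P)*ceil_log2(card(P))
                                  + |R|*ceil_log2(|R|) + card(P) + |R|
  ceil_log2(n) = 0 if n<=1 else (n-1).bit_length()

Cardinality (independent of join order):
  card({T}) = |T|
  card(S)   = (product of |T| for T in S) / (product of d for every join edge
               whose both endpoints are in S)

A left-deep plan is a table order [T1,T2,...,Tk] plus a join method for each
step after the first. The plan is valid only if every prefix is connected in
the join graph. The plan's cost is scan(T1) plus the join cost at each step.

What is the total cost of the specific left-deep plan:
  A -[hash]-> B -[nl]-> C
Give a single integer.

634800

step 1: scan A: cost=400, card=400
step 2: join B via hash
    card(P join B) = 400*500/(80) = 2500
    cost = 400 + 2*500*9 + 400 = 9800
step 3: join C via nl
    card(P join C) = 2500*250/(20*50) = 625
    cost = 9800 + 2500*250 = 634800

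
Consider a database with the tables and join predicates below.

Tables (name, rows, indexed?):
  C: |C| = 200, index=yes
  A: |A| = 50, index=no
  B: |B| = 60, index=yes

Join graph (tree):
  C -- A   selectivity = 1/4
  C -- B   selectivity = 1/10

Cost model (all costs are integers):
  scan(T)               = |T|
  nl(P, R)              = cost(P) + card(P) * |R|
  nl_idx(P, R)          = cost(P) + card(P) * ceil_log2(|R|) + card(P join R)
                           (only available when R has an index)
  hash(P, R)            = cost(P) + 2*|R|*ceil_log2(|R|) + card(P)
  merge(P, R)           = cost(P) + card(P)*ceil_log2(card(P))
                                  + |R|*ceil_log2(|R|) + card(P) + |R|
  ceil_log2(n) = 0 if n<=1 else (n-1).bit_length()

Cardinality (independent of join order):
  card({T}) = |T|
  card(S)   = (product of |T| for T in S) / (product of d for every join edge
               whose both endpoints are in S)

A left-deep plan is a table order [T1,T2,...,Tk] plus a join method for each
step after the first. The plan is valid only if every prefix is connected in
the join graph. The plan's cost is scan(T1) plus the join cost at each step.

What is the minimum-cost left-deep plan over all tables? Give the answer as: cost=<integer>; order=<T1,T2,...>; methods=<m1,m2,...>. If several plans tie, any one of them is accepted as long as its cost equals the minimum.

cost=2920; order=C,B,A; methods=hash,hash

Selinger DP (subsets sized 1..n):
  {C}: scan cost=200, card=200
  {A}: scan cost=50, card=50
  {B}: scan cost=60, card=60
  {AC}: card=2500; try (A,hash)→1000, (C,merge)→2200, (A,merge)→2350, (C,nl_idx)→2950, (C,hash)→3300, (C,nl)→10050 …(+1); best=1000 via (A,hash)
  {BC}: card=1200; try (B,hash)→1120, (C,nl_idx)→1740, (C,merge)→2280, (B,merge)→2420, (B,nl_idx)→2600, (C,hash)→3320 …(+2); best=1120 via (B,hash)
  {ABC}: card=15000; try (A,hash)→2920, (B,hash)→4220, (A,merge)→15870, (B,nl_idx)→31000, (B,merge)→33920, (A,nl)→61120 …(+1); best=2920 via (A,hash)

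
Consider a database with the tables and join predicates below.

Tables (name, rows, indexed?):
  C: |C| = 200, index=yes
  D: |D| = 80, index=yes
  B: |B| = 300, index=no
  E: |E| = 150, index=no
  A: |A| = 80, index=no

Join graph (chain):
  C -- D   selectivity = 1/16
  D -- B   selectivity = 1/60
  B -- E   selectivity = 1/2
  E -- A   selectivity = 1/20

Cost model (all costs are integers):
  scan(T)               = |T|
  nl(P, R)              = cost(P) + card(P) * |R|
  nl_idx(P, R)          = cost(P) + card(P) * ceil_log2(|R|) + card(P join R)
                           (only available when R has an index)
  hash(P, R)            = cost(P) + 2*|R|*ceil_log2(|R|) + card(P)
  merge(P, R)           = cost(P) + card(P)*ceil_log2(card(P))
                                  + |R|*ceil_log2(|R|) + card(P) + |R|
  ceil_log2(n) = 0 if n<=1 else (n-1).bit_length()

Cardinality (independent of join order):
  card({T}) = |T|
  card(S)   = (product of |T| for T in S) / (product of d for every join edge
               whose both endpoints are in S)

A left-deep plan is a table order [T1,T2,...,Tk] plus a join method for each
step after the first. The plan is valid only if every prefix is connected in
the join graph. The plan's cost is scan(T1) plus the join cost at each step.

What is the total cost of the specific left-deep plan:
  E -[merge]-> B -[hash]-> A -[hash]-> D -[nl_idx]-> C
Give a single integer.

2579240

step 1: scan E: cost=150, card=150
step 2: join B via merge
    card(P join B) = 150*300/(2) = 22500
    cost = 150 + 150*8 + 300*9 + 150 + 300 = 4500
step 3: join A via hash
    card(P join A) = 22500*80/(20) = 90000
    cost = 4500 + 2*80*7 + 22500 = 28120
step 4: join D via hash
    card(P join D) = 90000*80/(60) = 120000
    cost = 28120 + 2*80*7 + 90000 = 119240
step 5: join C via nl_idx
    card(P join C) = 120000*200/(16) = 1500000
    cost = 119240 + 120000*8 + 1500000 = 2579240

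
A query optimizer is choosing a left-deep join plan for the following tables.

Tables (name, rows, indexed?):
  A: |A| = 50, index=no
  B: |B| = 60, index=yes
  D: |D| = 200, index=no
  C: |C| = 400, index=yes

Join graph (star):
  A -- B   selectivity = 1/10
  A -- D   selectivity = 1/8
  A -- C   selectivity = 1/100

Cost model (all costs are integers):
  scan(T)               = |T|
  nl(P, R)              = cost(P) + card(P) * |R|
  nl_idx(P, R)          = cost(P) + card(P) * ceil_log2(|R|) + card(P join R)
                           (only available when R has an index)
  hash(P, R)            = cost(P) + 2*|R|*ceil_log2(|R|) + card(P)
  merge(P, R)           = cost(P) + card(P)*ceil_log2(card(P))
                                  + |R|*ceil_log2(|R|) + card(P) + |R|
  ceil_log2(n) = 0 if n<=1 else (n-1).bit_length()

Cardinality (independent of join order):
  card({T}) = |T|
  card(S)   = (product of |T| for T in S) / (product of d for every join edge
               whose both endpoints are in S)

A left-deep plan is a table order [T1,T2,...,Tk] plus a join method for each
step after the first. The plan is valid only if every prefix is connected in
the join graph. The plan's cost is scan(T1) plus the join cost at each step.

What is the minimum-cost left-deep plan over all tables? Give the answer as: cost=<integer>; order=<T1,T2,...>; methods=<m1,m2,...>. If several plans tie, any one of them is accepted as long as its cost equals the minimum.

Selinger DP (subsets sized 1..n):
  {A}: scan cost=50, card=50
  {B}: scan cost=60, card=60
  {D}: scan cost=200, card=200
  {C}: scan cost=400, card=400
  {AB}: card=300; try (B,nl_idx)→650, (A,hash)→720, (B,hash)→820, (B,merge)→820, (A,merge)→830, (B,nl)→3050 …(+1); best=650 via (B,nl_idx)
  {AD}: card=1250; try (A,hash)→1000, (D,merge)→2200, (A,merge)→2350, (D,hash)→3300, (D,nl)→10050, (A,nl)→10200; best=1000 via (A,hash)
  {AC}: card=200; try (C,nl_idx)→700, (A,hash)→1400, (C,merge)→4400, (A,merge)→4750, (C,hash)→7300, (C,nl)→20050 …(+1); best=700 via (C,nl_idx)
  {ABD}: card=7500; try (B,hash)→2970, (D,hash)→4150, (D,merge)→5450, (B,nl_idx)→16000, (B,merge)→16420, (D,nl)→60650 …(+1); best=2970 via (B,hash)
  {ABC}: card=1200; try (B,hash)→1620, (B,merge)→2920, (B,nl_idx)→3100, (C,nl_idx)→4550, (C,merge)→7650, (C,hash)→8150 …(+2); best=1620 via (B,hash)
  {ACD}: card=5000; try (D,hash)→4100, (D,merge)→4300, (C,hash)→9450, (C,nl_idx)→17250, (C,merge)→20000, (D,nl)→40700 …(+1); best=4100 via (D,hash)
  {ABCD}: card=30000; try (D,hash)→6020, (B,hash)→9820, (C,hash)→17670, (D,merge)→17820, (B,nl_idx)→64100, (B,merge)→74520 …(+5); best=6020 via (D,hash)

cost=6020; order=A,C,B,D; methods=nl_idx,hash,hash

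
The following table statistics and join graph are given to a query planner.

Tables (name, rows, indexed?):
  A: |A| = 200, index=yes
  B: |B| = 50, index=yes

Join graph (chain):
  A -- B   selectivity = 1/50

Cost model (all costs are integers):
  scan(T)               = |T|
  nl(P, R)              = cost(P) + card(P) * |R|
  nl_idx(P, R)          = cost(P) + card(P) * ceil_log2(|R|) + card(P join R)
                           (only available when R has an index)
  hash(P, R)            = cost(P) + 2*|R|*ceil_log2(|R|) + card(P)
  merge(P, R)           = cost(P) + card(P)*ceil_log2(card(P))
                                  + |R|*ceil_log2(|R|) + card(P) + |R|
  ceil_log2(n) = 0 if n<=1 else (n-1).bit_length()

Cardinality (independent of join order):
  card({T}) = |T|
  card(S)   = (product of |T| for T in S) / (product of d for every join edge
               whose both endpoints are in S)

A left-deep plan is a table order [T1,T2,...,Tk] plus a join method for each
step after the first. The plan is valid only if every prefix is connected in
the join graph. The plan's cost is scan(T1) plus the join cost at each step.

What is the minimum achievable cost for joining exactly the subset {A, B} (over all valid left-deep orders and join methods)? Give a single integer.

650

Selinger DP over subsets of {A,B}:
  {A}: scan cost=200, card=200
  {B}: scan cost=50, card=50
  {AB}: card=200; try (A,nl_idx)→650, (B,hash)→1000, (B,nl_idx)→1600, (A,merge)→2200, (B,merge)→2350, (A,hash)→3300 …(+2); best=650 via (A,nl_idx)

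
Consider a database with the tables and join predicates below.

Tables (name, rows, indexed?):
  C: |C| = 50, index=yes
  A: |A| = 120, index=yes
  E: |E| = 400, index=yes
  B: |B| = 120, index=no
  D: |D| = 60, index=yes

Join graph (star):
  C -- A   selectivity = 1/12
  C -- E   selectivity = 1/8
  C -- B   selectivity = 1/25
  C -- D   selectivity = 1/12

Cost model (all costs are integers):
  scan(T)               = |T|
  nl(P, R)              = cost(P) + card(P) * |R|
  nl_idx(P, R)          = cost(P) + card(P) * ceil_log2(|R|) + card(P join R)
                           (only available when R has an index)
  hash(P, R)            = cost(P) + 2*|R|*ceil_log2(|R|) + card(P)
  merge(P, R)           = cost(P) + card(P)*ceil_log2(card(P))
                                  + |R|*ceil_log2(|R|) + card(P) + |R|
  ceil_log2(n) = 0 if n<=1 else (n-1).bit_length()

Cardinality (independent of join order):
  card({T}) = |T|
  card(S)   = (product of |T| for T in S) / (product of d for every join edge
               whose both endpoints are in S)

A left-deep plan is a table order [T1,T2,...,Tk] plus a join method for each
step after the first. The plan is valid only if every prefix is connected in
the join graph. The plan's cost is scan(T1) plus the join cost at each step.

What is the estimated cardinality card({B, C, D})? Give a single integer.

Tables in S: B(120), C(50), D(60)
Edges inside S: C-B(d=25), C-D(d=12)
numerator = 120 * 50 * 60 = 360000
denominator = 25 * 12 = 300
card(S) = 360000 / 300 = 1200

1200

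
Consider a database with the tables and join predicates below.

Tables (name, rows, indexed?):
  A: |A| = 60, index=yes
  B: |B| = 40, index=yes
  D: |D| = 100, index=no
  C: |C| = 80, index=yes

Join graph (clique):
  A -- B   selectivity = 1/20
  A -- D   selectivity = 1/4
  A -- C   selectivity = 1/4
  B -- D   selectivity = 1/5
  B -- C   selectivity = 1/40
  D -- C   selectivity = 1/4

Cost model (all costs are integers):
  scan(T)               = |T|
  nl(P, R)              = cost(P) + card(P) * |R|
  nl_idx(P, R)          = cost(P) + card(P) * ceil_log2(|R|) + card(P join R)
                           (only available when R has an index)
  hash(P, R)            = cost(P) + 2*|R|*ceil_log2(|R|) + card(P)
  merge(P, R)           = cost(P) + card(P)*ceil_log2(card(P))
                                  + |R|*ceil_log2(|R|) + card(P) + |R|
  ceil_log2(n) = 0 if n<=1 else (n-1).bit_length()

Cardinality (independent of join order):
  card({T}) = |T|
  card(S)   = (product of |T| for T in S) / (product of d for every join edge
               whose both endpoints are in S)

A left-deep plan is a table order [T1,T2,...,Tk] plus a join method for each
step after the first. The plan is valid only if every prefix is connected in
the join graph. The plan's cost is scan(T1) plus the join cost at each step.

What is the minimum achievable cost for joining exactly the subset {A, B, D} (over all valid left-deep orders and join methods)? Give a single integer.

1920

Selinger DP over subsets of {A,B,D}:
  {A}: scan cost=60, card=60
  {B}: scan cost=40, card=40
  {D}: scan cost=100, card=100
  {AB}: card=120; try (A,nl_idx)→400, (B,nl_idx)→540, (B,hash)→600, (A,merge)→740, (B,merge)→760, (A,hash)→800 …(+2); best=400 via (A,nl_idx)
  {AD}: card=1500; try (A,hash)→920, (D,merge)→1280, (A,merge)→1320, (D,hash)→1520, (A,nl_idx)→2200, (D,nl)→6060 …(+1); best=920 via (A,hash)
  {BD}: card=800; try (B,hash)→680, (D,merge)→1120, (B,merge)→1180, (D,hash)→1480, (B,nl_idx)→1500, (D,nl)→4040 …(+1); best=680 via (B,hash)
  {ABD}: card=600; try (D,hash)→1920, (D,merge)→2160, (A,hash)→2200, (B,hash)→2900, (A,nl_idx)→6080, (A,merge)→9900 …(+5); best=1920 via (D,hash)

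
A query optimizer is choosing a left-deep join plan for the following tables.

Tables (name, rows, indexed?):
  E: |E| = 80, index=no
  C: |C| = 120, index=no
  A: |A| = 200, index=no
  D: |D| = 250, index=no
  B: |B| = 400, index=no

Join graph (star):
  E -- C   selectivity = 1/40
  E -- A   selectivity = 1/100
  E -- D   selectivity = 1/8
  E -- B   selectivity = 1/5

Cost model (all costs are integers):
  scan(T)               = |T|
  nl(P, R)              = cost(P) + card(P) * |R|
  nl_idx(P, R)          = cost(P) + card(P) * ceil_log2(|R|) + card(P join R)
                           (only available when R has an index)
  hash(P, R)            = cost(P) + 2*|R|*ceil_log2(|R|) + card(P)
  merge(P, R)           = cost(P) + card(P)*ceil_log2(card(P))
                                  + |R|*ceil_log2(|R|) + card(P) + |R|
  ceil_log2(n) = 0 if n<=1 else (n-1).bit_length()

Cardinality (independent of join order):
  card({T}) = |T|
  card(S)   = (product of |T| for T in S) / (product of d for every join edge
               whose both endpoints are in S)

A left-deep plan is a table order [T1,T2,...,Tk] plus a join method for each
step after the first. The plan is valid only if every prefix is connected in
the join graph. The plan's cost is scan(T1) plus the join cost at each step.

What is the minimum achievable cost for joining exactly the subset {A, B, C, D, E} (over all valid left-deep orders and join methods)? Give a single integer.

Selinger DP over subsets of {A,B,C,D,E}:
  {E}: scan cost=80, card=80
  {C}: scan cost=120, card=120
  {A}: scan cost=200, card=200
  {D}: scan cost=250, card=250
  {B}: scan cost=400, card=400
  {CE}: card=240; try (E,hash)→1360, (C,merge)→1680, (E,merge)→1720, (C,hash)→1840, (C,nl)→9680, (E,nl)→9720; best=1360 via (E,hash)
  {AE}: card=160; try (E,hash)→1520, (A,merge)→2520, (E,merge)→2640, (A,hash)→3360, (A,nl)→16080, (E,nl)→16200; best=1520 via (E,hash)
  {DE}: card=2500; try (E,hash)→1620, (D,merge)→2970, (E,merge)→3140, (D,hash)→4160, (D,nl)→20080, (E,nl)→20250; best=1620 via (E,hash)
  {BE}: card=6400; try (E,hash)→1920, (B,merge)→4720, (E,merge)→5040, (B,hash)→7360, (B,nl)→32080, (E,nl)→32400; best=1920 via (E,hash)
  {ACE}: card=480; try (C,hash)→3360, (C,merge)→3920, (A,hash)→4800, (A,merge)→5320, (C,nl)→20720, (A,nl)→49360; best=3360 via (C,hash)
  {CDE}: card=7500; try (D,hash)→5600, (D,merge)→5770, (C,hash)→5800, (C,merge)→35080, (D,nl)→61360, (C,nl)→301620; best=5600 via (D,hash)
  {BCE}: card=19200; try (B,merge)→7520, (B,hash)→8800, (C,hash)→10000, (C,merge)→92480, (B,nl)→97360, (C,nl)→769920; best=7520 via (B,merge)
  {ADE}: card=5000; try (D,merge)→5210, (D,hash)→5680, (A,hash)→7320, (A,merge)→35920, (D,nl)→41520, (A,nl)→501620; best=5210 via (D,merge)
  {ABE}: card=12800; try (B,merge)→6960, (B,hash)→8880, (A,hash)→11520, (B,nl)→65520, (A,merge)→93320, (A,nl)→1281920; best=6960 via (B,merge)
  {BDE}: card=200000; try (B,hash)→11320, (D,hash)→12320, (B,merge)→38120, (D,merge)→93770, (B,nl)→1001620, (D,nl)→1601920; best=11320 via (B,hash)
  {ACDE}: card=15000; try (D,hash)→7840, (D,merge)→10410, (C,hash)→11890, (A,hash)→16300, (C,merge)→76170, (A,merge)→112400 …(+3); best=7840 via (D,hash)
  {ABCE}: card=38400; try (B,hash)→11040, (B,merge)→12160, (C,hash)→21440, (A,hash)→29920, (B,nl)→195360, (C,merge)→199920 …(+3); best=11040 via (B,hash)
  {BCDE}: card=600000; try (B,hash)→20300, (D,hash)→30720, (B,merge)→114600, (C,hash)→213000, (D,merge)→316970, (B,nl)→3005600 …(+3); best=20300 via (B,hash)
  {ABDE}: card=400000; try (B,hash)→17410, (D,hash)→23760, (B,merge)→79210, (D,merge)→201210, (A,hash)→214520, (B,nl)→2005210 …(+3); best=17410 via (B,hash)
  {ABCDE}: card=1200000; try (B,hash)→30040, (D,hash)→53440, (B,merge)→236840, (C,hash)→419090, (A,hash)→623500, (D,merge)→666090 …(+6); best=30040 via (B,hash)

30040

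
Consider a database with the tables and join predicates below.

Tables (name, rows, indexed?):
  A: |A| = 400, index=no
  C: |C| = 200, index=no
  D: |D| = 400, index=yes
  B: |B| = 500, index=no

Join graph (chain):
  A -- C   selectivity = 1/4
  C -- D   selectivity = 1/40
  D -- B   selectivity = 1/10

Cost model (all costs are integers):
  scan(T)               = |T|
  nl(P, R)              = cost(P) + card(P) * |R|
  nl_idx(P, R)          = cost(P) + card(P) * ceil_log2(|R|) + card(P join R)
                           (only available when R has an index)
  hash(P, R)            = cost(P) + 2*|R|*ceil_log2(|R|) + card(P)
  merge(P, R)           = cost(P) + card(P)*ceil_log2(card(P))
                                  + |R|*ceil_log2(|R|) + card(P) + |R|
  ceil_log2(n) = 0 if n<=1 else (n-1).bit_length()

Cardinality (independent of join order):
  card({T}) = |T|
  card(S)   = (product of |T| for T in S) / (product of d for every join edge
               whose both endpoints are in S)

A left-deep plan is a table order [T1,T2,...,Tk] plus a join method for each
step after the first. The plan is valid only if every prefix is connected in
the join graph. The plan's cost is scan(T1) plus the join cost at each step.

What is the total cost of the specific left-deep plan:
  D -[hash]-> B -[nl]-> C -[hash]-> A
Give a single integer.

step 1: scan D: cost=400, card=400
step 2: join B via hash
    card(P join B) = 400*500/(10) = 20000
    cost = 400 + 2*500*9 + 400 = 9800
step 3: join C via nl
    card(P join C) = 20000*200/(40) = 100000
    cost = 9800 + 20000*200 = 4009800
step 4: join A via hash
    card(P join A) = 100000*400/(4) = 10000000
    cost = 4009800 + 2*400*9 + 100000 = 4117000

4117000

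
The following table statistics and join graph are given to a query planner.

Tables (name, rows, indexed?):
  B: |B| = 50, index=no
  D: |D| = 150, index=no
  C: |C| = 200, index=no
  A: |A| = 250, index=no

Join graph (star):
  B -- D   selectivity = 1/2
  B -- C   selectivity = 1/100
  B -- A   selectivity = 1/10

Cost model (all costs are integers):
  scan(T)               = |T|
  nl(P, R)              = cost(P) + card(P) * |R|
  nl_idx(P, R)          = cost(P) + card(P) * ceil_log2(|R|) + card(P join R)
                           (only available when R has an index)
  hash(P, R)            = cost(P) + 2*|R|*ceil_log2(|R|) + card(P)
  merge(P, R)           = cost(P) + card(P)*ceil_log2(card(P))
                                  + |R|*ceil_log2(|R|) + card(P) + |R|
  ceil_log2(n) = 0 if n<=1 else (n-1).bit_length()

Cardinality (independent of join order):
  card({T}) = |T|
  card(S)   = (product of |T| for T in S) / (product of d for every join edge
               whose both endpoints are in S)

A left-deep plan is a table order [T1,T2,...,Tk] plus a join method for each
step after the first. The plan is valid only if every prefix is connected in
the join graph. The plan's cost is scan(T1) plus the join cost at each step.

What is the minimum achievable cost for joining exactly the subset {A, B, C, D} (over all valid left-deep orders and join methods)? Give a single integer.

8950

Selinger DP over subsets of {A,B,C,D}:
  {B}: scan cost=50, card=50
  {D}: scan cost=150, card=150
  {C}: scan cost=200, card=200
  {A}: scan cost=250, card=250
  {BD}: card=3750; try (B,hash)→900, (D,merge)→1750, (B,merge)→1850, (D,hash)→2500, (D,nl)→7550, (B,nl)→7650; best=900 via (B,hash)
  {BC}: card=100; try (B,hash)→1000, (C,merge)→2200, (B,merge)→2350, (C,hash)→3300, (C,nl)→10050, (B,nl)→10200; best=1000 via (B,hash)
  {AB}: card=1250; try (B,hash)→1100, (A,merge)→2650, (B,merge)→2850, (A,hash)→4100, (A,nl)→12550, (B,nl)→12750; best=1100 via (B,hash)
  {BCD}: card=7500; try (D,merge)→3150, (D,hash)→3500, (C,hash)→7850, (D,nl)→16000, (C,merge)→51450, (C,nl)→750900; best=3150 via (D,merge)
  {ABD}: card=93750; try (D,hash)→4750, (A,hash)→8650, (D,merge)→17450, (A,merge)→51900, (D,nl)→188600, (A,nl)→938400; best=4750 via (D,hash)
  {ABC}: card=2500; try (A,merge)→4050, (A,hash)→5100, (C,hash)→5550, (C,merge)→17900, (A,nl)→26000, (C,nl)→251100; best=4050 via (A,merge)
  {ABCD}: card=187500; try (D,hash)→8950, (A,hash)→14650, (D,merge)→37900, (C,hash)→101700, (A,merge)→110400, (D,nl)→379050 …(+3); best=8950 via (D,hash)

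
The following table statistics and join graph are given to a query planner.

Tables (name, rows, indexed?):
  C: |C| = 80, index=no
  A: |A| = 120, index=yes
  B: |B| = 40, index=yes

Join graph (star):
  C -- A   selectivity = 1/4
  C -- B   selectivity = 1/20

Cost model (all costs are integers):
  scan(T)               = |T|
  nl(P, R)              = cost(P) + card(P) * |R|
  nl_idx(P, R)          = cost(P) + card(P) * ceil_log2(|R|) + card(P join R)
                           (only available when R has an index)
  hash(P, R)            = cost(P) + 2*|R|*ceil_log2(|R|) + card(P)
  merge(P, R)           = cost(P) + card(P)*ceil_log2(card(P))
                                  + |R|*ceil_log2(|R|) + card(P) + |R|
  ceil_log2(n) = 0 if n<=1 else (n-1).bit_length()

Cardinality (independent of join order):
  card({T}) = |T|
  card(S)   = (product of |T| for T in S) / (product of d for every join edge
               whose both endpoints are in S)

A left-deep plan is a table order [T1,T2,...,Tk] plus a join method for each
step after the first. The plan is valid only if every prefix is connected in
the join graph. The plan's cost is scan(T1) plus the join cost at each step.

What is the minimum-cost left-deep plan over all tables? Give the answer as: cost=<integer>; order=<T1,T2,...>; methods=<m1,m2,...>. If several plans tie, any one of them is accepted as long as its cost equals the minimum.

cost=2480; order=C,B,A; methods=hash,hash

Selinger DP (subsets sized 1..n):
  {C}: scan cost=80, card=80
  {A}: scan cost=120, card=120
  {B}: scan cost=40, card=40
  {AC}: card=2400; try (C,hash)→1360, (A,merge)→1680, (C,merge)→1720, (A,hash)→1840, (A,nl_idx)→3040, (A,nl)→9680 …(+1); best=1360 via (C,hash)
  {BC}: card=160; try (B,hash)→640, (B,nl_idx)→720, (C,merge)→960, (B,merge)→1000, (C,hash)→1200, (C,nl)→3240 …(+1); best=640 via (B,hash)
  {ABC}: card=4800; try (A,hash)→2480, (A,merge)→3040, (B,hash)→4240, (A,nl_idx)→6560, (A,nl)→19840, (B,nl_idx)→20560 …(+2); best=2480 via (A,hash)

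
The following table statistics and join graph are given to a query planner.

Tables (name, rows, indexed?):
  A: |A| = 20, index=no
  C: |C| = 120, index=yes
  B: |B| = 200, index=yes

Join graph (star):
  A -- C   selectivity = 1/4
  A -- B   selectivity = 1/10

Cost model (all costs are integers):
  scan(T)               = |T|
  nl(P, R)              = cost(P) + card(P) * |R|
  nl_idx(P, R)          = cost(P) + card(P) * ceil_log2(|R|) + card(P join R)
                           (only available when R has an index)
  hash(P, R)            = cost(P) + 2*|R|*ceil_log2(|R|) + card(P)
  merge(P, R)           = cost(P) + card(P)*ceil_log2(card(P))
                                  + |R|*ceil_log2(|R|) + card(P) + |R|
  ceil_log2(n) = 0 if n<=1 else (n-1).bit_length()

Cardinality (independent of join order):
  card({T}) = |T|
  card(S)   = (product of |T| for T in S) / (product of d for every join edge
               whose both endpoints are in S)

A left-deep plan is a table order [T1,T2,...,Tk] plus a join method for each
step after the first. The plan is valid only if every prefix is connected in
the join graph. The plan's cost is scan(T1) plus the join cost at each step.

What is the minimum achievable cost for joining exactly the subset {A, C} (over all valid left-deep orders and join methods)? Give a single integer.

Selinger DP over subsets of {A,C}:
  {A}: scan cost=20, card=20
  {C}: scan cost=120, card=120
  {AC}: card=600; try (A,hash)→440, (C,nl_idx)→760, (C,merge)→1100, (A,merge)→1200, (C,hash)→1720, (C,nl)→2420 …(+1); best=440 via (A,hash)

440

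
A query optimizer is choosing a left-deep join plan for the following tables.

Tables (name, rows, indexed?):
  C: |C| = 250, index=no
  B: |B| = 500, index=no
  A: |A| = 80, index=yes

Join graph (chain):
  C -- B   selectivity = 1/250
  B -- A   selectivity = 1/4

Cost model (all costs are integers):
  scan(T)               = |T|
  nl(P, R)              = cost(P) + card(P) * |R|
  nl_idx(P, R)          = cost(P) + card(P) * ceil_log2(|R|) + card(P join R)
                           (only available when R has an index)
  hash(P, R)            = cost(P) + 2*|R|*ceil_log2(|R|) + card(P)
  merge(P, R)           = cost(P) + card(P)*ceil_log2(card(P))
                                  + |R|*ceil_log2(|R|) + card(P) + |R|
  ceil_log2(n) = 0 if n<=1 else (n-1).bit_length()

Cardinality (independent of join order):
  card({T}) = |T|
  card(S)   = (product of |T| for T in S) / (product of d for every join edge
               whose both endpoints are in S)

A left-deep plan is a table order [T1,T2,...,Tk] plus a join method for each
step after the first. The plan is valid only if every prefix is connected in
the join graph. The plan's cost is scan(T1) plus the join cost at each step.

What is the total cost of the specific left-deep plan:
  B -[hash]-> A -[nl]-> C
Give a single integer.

2502120

step 1: scan B: cost=500, card=500
step 2: join A via hash
    card(P join A) = 500*80/(4) = 10000
    cost = 500 + 2*80*7 + 500 = 2120
step 3: join C via nl
    card(P join C) = 10000*250/(250) = 10000
    cost = 2120 + 10000*250 = 2502120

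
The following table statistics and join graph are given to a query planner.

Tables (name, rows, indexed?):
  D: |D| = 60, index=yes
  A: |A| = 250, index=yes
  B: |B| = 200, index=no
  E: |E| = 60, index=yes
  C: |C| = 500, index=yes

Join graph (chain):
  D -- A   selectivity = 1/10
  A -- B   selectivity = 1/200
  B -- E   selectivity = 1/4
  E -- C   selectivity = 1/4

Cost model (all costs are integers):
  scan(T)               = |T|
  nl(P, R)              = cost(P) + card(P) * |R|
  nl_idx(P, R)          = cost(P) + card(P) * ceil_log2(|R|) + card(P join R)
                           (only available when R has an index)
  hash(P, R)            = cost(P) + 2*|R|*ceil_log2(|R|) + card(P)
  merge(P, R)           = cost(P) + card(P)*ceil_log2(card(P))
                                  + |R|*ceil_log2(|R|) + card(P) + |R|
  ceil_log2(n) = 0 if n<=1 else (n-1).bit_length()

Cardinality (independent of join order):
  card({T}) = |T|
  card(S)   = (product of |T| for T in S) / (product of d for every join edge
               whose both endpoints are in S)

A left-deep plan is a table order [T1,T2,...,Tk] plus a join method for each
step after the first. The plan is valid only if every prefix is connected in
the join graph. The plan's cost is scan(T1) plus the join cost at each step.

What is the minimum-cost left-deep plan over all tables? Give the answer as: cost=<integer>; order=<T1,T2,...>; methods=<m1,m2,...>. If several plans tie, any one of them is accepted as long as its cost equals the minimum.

cost=36740; order=B,A,D,E,C; methods=nl_idx,hash,hash,hash

Selinger DP (subsets sized 1..n):
  {D}: scan cost=60, card=60
  {A}: scan cost=250, card=250
  {B}: scan cost=200, card=200
  {E}: scan cost=60, card=60
  {C}: scan cost=500, card=500
  {AD}: card=1500; try (D,hash)→1220, (A,nl_idx)→2040, (A,merge)→2730, (D,merge)→2920, (D,nl_idx)→3250, (A,hash)→4120 …(+2); best=1220 via (D,hash)
  {AB}: card=250; try (A,nl_idx)→2050, (B,hash)→3700, (A,merge)→4250, (B,merge)→4300, (A,hash)→4400, (A,nl)→50200 …(+1); best=2050 via (A,nl_idx)
  {BE}: card=3000; try (E,hash)→1120, (B,merge)→2280, (E,merge)→2420, (B,hash)→3320, (E,nl_idx)→4400, (B,nl)→12060 …(+1); best=1120 via (E,hash)
  {CE}: card=7500; try (E,hash)→1720, (C,merge)→5480, (E,merge)→5920, (C,nl_idx)→8100, (C,hash)→9120, (E,nl_idx)→11000 …(+2); best=1720 via (E,hash)
  {ABD}: card=1500; try (D,hash)→3020, (D,merge)→4720, (D,nl_idx)→5050, (B,hash)→5920, (D,nl)→17050, (B,merge)→21020 …(+1); best=3020 via (D,hash)
  {ABE}: card=3750; try (E,hash)→3020, (E,merge)→4720, (E,nl_idx)→7300, (A,hash)→8120, (E,nl)→17050, (A,nl_idx)→28870 …(+2); best=3020 via (E,hash)
  {BCE}: card=375000; try (B,hash)→12420, (C,hash)→13120, (C,merge)→45120, (B,merge)→108520, (C,nl_idx)→403120, (C,nl)→1501120 …(+1); best=12420 via (B,hash)
  {ABDE}: card=22500; try (E,hash)→5240, (D,hash)→7490, (E,merge)→21440, (E,nl_idx)→34520, (D,nl_idx)→48020, (D,merge)→52190 …(+2); best=5240 via (E,hash)
  {ABCE}: card=468750; try (C,hash)→15770, (C,merge)→56770, (A,hash)→391420, (C,nl_idx)→505520, (C,nl)→1878020, (A,nl_idx)→3481170 …(+2); best=15770 via (C,hash)
  {ABCDE}: card=2812500; try (C,hash)→36740, (C,merge)→370240, (D,hash)→485240, (C,nl_idx)→3020240, (D,nl_idx)→5640770, (D,merge)→9391190 …(+2); best=36740 via (C,hash)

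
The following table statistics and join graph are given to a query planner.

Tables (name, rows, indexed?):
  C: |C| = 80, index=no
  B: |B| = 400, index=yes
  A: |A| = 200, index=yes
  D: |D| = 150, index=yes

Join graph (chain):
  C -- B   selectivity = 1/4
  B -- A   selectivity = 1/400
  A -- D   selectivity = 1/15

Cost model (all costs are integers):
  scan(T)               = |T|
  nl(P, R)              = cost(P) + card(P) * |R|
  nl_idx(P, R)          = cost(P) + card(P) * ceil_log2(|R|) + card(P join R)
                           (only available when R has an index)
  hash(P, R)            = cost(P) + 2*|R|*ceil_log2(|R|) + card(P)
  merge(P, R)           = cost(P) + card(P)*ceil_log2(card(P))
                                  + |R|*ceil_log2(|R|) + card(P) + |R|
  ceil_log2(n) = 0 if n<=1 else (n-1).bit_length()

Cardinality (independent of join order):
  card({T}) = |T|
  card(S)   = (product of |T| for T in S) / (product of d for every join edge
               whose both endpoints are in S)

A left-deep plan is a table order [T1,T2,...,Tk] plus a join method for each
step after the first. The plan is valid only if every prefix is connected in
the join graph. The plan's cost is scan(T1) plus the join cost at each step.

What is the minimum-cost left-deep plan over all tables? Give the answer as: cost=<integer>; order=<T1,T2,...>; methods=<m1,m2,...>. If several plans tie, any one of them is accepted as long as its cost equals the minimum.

Selinger DP (subsets sized 1..n):
  {C}: scan cost=80, card=80
  {B}: scan cost=400, card=400
  {A}: scan cost=200, card=200
  {D}: scan cost=150, card=150
  {BC}: card=8000; try (C,hash)→1920, (B,merge)→4720, (C,merge)→5040, (B,hash)→7360, (B,nl_idx)→8800, (B,nl)→32080 …(+1); best=1920 via (C,hash)
  {AB}: card=200; try (B,nl_idx)→2200, (A,nl_idx)→3800, (A,hash)→4000, (B,merge)→6000, (A,merge)→6200, (B,hash)→7600 …(+2); best=2200 via (B,nl_idx)
  {AD}: card=2000; try (D,hash)→2800, (A,merge)→3300, (D,merge)→3350, (A,nl_idx)→3350, (A,hash)→3500, (D,nl_idx)→3800 …(+2); best=2800 via (D,hash)
  {ABC}: card=4000; try (C,hash)→3520, (C,merge)→4640, (A,hash)→13120, (C,nl)→18200, (A,nl_idx)→69920, (A,merge)→115720 …(+1); best=3520 via (C,hash)
  {ABD}: card=2000; try (D,hash)→4800, (D,merge)→5350, (D,nl_idx)→5800, (B,hash)→12000, (B,nl_idx)→22800, (B,merge)→30800 …(+2); best=4800 via (D,hash)
  {ABCD}: card=40000; try (C,hash)→7920, (D,hash)→9920, (C,merge)→29440, (D,merge)→56870, (D,nl_idx)→75520, (C,nl)→164800 …(+1); best=7920 via (C,hash)

cost=7920; order=A,B,D,C; methods=nl_idx,hash,hash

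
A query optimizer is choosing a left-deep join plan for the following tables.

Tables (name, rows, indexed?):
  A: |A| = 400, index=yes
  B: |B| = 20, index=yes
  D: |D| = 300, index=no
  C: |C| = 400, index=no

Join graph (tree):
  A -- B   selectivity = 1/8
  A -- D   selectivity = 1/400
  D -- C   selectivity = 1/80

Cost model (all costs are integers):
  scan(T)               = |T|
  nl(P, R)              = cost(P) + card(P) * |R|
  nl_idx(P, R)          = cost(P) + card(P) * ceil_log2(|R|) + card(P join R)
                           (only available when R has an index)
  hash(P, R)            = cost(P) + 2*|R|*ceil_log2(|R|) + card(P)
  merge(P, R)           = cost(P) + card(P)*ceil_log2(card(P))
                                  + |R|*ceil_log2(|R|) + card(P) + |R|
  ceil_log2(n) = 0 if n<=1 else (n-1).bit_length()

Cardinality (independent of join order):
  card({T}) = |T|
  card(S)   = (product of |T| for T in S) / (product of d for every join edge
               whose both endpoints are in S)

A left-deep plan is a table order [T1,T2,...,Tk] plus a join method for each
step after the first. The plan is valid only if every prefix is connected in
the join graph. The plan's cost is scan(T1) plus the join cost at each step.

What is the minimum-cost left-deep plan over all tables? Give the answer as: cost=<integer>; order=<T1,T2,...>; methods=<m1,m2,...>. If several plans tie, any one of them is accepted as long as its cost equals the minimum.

Selinger DP (subsets sized 1..n):
  {A}: scan cost=400, card=400
  {B}: scan cost=20, card=20
  {D}: scan cost=300, card=300
  {C}: scan cost=400, card=400
  {AB}: card=1000; try (B,hash)→1000, (A,nl_idx)→1200, (B,nl_idx)→3400, (A,merge)→4140, (B,merge)→4520, (A,hash)→7240 …(+2); best=1000 via (B,hash)
  {AD}: card=300; try (A,nl_idx)→3300, (D,hash)→6200, (A,merge)→7300, (D,merge)→7400, (A,hash)→7800, (A,nl)→120300 …(+1); best=3300 via (A,nl_idx)
  {CD}: card=1500; try (D,hash)→6200, (C,merge)→7300, (D,merge)→7400, (C,hash)→7800, (C,nl)→120300, (D,nl)→120400; best=6200 via (D,hash)
  {ABD}: card=750; try (B,hash)→3800, (B,nl_idx)→5550, (B,merge)→6420, (D,hash)→7400, (B,nl)→9300, (D,merge)→15000 …(+1); best=3800 via (B,hash)
  {ACD}: card=1500; try (C,merge)→10300, (C,hash)→10800, (A,hash)→14900, (A,nl_idx)→21200, (A,merge)→28200, (C,nl)→123300 …(+1); best=10300 via (C,merge)
  {ABCD}: card=3750; try (C,hash)→11750, (B,hash)→12000, (C,merge)→16050, (B,nl_idx)→21550, (B,merge)→28420, (B,nl)→40300 …(+1); best=11750 via (C,hash)

cost=11750; order=D,A,B,C; methods=nl_idx,hash,hash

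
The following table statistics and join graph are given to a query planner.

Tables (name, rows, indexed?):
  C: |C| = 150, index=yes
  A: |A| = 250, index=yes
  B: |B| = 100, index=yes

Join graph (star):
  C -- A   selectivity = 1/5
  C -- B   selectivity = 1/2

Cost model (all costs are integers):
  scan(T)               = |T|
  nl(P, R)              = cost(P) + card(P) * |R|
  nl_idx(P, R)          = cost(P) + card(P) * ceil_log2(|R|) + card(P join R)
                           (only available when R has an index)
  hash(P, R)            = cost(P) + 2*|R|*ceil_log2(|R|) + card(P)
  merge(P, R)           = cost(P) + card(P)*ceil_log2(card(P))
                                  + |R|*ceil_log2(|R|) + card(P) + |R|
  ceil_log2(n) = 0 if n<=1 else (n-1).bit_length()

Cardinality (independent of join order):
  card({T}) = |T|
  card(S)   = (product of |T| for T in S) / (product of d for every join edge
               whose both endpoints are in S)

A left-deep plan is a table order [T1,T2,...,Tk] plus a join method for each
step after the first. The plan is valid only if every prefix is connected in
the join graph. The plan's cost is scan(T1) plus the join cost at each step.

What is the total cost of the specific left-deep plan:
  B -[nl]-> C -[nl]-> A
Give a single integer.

step 1: scan B: cost=100, card=100
step 2: join C via nl
    card(P join C) = 100*150/(2) = 7500
    cost = 100 + 100*150 = 15100
step 3: join A via nl
    card(P join A) = 7500*250/(5) = 375000
    cost = 15100 + 7500*250 = 1890100

1890100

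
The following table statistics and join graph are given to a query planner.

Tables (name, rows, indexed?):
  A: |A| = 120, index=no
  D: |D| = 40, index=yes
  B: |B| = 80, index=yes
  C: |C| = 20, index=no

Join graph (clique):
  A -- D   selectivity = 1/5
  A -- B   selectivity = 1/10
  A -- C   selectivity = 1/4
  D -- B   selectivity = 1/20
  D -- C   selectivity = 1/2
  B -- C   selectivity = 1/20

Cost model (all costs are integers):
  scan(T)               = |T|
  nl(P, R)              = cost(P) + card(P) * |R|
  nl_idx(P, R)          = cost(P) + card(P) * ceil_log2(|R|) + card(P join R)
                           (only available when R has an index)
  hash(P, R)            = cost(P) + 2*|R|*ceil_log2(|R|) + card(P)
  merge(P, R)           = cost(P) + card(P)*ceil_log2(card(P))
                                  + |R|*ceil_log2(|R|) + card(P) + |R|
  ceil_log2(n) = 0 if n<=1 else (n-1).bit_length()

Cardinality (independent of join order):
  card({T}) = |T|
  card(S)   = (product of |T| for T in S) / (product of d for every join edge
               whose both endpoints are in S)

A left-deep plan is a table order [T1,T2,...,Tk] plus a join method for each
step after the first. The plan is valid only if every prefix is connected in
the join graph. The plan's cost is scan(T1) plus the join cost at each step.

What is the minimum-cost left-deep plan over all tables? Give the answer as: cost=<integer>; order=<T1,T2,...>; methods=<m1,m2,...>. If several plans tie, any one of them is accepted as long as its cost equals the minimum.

cost=2400; order=C,B,D,A; methods=nl_idx,hash,merge

Selinger DP (subsets sized 1..n):
  {A}: scan cost=120, card=120
  {D}: scan cost=40, card=40
  {B}: scan cost=80, card=80
  {C}: scan cost=20, card=20
  {AD}: card=960; try (D,hash)→720, (A,merge)→1280, (D,merge)→1360, (A,hash)→1760, (D,nl_idx)→1800, (A,nl)→4840 …(+1); best=720 via (D,hash)
  {AB}: card=960; try (B,hash)→1360, (A,merge)→1680, (B,merge)→1720, (A,hash)→1840, (B,nl_idx)→1920, (A,nl)→9680 …(+1); best=1360 via (B,hash)
  {AC}: card=600; try (C,hash)→440, (A,merge)→1100, (C,merge)→1200, (A,hash)→1720, (A,nl)→2420, (C,nl)→2520; best=440 via (C,hash)
  {BD}: card=160; try (B,nl_idx)→480, (D,hash)→640, (D,nl_idx)→720, (B,merge)→960, (D,merge)→1000, (B,hash)→1200 …(+2); best=480 via (B,nl_idx)
  {CD}: card=400; try (C,hash)→280, (D,merge)→420, (C,merge)→440, (D,hash)→520, (D,nl_idx)→540, (D,nl)→820 …(+1); best=280 via (C,hash)
  {BC}: card=80; try (B,nl_idx)→240, (C,hash)→360, (B,merge)→780, (C,merge)→840, (B,hash)→1160, (B,nl)→1620 …(+1); best=240 via (B,nl_idx)
  {ABD}: card=384; try (A,hash)→2320, (D,hash)→2800, (B,hash)→2800, (A,merge)→2880, (D,nl_idx)→7504, (B,nl_idx)→7824 …(+5); best=2320 via (A,hash)
  {ACD}: card=2400; try (D,hash)→1520, (C,hash)→1880, (A,hash)→2360, (A,merge)→5240, (D,nl_idx)→6440, (D,merge)→7320 …(+4); best=1520 via (D,hash)
  {ABC}: card=240; try (A,merge)→1840, (A,hash)→2000, (B,hash)→2160, (C,hash)→2520, (B,nl_idx)→4880, (B,merge)→7680 …(+4); best=1840 via (A,merge)
  {BCD}: card=80; try (D,hash)→800, (D,nl_idx)→800, (C,hash)→840, (D,merge)→1160, (B,hash)→1800, (C,merge)→2040 …(+5); best=800 via (D,hash)
  {ABCD}: card=48; try (A,merge)→2400, (D,hash)→2560, (A,hash)→2560, (C,hash)→2904, (D,nl_idx)→3328, (D,merge)→4280 …(+8); best=2400 via (A,merge)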